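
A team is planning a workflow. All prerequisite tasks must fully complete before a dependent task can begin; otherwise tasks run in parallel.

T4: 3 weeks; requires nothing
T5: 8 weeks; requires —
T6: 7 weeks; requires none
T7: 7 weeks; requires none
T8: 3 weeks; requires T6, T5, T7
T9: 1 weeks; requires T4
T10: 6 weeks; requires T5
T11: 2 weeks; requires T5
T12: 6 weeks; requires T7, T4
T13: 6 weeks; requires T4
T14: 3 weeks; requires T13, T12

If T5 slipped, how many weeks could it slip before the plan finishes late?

2

The longest chain is T7→T12→T14 = 7+6+3 = 16; overall finish 16 weeks.
T5 finishes as early as 8 and must finish by 10.
Slack of T5 = 2 − 0 = 2 weeks.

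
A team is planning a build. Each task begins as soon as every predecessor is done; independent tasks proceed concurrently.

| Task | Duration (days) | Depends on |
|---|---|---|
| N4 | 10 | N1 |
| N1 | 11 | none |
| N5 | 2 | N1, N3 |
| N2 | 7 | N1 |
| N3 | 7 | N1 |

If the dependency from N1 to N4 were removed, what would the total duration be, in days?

With the dependency in place, N1→N4 = 11+10 = 21 sets the finish at 21 days.
Without N1→N4, N4's earliest start moves from 11 to 0.
New critical path: N1→N3→N5 = 11+7+2 = 20 ⇒ 20 days.

20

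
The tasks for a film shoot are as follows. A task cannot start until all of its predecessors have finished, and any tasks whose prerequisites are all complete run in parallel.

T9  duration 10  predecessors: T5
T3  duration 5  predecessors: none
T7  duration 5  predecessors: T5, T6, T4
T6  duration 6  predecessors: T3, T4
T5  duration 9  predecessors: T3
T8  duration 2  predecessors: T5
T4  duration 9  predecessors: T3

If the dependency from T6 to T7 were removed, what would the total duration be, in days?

With the dependency in place, T3→T4→T6→T7 = 5+9+6+5 = 25 sets the finish at 25 days.
Without T6→T7, T7's earliest start moves from 20 to 14.
After: T3→T5→T9 = 5+9+10 = 24 → 24 days.

24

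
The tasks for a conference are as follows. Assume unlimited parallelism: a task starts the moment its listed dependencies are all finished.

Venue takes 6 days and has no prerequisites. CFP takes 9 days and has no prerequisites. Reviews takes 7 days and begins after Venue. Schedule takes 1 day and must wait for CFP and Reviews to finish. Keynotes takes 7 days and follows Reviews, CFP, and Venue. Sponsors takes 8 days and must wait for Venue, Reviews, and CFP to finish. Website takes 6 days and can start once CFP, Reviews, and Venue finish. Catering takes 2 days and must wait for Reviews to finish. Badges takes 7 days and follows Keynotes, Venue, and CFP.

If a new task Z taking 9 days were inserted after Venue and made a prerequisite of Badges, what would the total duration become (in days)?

Originally the job takes 27 days.
With Z inserted, Badges now waits for max(Keynotes, Venue, CFP, Z).
New critical path: Venue→Reviews→Keynotes→Badges = 6+7+7+7 = 27 ⇒ 27 days.

27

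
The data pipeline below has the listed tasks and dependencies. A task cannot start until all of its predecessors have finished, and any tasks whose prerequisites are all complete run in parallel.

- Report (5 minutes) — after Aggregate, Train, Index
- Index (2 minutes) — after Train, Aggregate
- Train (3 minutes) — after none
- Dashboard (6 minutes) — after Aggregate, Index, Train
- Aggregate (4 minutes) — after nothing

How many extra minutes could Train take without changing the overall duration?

1

Aggregate→Index→Dashboard = 4+2+6 = 12 sets the makespan at 12 minutes.
Longest path through Train: 11 minutes (earliest finish 3, latest finish 4).
Float = 12 − 11 = 1.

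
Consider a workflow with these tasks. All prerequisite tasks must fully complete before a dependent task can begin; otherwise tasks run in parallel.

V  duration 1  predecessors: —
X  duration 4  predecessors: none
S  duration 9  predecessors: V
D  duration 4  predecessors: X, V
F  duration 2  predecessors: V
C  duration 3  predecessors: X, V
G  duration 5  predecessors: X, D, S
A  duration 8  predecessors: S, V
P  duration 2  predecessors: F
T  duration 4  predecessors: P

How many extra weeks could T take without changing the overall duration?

9

The longest chain is V→S→A = 1+9+8 = 18; overall finish 18 weeks.
T finishes as early as 9 and must finish by 18.
Float = 18 − 9 = 9.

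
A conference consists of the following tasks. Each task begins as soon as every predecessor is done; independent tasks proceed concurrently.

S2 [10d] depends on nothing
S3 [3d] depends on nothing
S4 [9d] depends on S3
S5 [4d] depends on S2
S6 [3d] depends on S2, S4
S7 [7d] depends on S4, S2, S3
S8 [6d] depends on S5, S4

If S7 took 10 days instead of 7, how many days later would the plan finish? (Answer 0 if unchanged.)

Critical path before the change: S2→S5→S8 = 10+4+6 = 20 giving 20 days.
S7 is off the critical path — its longest chain is 19 days, giving 1 of slack.
New critical path: S3→S4→S7 = 3+9+10 = 22 ⇒ 22 days.
Change in finish: 22 − 20 = +2 days.

2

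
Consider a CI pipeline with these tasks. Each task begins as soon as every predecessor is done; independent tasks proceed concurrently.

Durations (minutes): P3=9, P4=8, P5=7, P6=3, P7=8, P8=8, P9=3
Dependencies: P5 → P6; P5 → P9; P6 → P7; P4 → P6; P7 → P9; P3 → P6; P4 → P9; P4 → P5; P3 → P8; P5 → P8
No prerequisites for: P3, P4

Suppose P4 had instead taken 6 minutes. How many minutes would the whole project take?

27

As given, the longest chain is P4→P5→P6→P7→P9 = 8+7+3+8+3 = 29, so the finish is 29 minutes.
P4 lies on that path, so at 6 minutes the path becomes 27 minutes.
No other chain overtakes it, so the finish is 27 minutes.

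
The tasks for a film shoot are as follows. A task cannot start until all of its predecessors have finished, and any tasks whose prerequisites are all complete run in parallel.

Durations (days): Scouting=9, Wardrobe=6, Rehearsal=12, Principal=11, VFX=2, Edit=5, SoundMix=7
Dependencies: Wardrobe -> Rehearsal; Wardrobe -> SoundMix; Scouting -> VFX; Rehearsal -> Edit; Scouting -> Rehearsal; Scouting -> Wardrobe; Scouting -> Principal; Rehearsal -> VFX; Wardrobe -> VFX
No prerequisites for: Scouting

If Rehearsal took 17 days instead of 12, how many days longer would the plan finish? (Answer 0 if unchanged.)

The binding path is Scouting→Wardrobe→Rehearsal→Edit = 9+6+12+5 = 32; finish at 32 days.
Rehearsal is on the critical path; changing it to 17 makes that path 37 days.
The critical path is still Scouting→Wardrobe→Rehearsal→Edit; finish is now 37 days.
Change in finish: 37 − 32 = +5 days.

5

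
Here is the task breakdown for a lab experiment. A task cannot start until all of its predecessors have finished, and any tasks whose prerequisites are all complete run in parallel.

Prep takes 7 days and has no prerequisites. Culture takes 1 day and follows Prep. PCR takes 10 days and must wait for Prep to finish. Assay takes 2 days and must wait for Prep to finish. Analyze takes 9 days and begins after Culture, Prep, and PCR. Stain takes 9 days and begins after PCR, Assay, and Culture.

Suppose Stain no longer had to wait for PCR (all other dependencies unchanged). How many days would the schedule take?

26

With the dependency in place, Prep→PCR→Analyze = 7+10+9 = 26 sets the finish at 26 days.
Without PCR→Stain, Stain's earliest start moves from 17 to 9.
New critical path: Prep→PCR→Analyze = 7+10+9 = 26 ⇒ 26 days.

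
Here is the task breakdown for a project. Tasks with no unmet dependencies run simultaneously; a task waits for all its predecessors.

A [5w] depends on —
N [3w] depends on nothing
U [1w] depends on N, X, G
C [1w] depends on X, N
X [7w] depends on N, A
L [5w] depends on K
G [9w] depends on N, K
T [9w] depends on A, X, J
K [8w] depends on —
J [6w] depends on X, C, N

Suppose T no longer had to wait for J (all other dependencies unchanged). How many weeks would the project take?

21

Before: longest chain A→X→C→J→T = 5+7+1+6+9 = 28, finish 28.
Without J→T, T's earliest start moves from 19 to 12.
After: A→X→T = 5+7+9 = 21 → 21 weeks.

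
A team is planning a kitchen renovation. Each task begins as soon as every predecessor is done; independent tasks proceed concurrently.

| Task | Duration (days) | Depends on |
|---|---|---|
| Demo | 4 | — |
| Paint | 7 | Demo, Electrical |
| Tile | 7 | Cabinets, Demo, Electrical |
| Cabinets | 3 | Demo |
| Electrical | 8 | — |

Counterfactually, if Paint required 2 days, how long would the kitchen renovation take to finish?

15

Critical path before the change: Electrical→Paint = 8+7 = 15 giving 15 days.
Paint lies on that path, so at 2 days the path becomes 10 days.
The binding chain switches to Electrical→Tile = 8+7 = 15; finish 15 days.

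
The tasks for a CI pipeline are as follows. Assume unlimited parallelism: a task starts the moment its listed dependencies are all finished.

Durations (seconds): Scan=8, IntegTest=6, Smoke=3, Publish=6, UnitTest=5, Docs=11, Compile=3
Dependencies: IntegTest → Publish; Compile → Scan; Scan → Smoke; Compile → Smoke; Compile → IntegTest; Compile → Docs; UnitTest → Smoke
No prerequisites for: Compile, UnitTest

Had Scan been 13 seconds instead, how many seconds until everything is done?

Critical path before the change: Compile→IntegTest→Publish = 3+6+6 = 15 giving 15 seconds.
Scan is off the critical path — its longest chain is 14 seconds, giving 1 of slack.
The binding chain switches to Compile→Scan→Smoke = 3+13+3 = 19; finish 19 seconds.

19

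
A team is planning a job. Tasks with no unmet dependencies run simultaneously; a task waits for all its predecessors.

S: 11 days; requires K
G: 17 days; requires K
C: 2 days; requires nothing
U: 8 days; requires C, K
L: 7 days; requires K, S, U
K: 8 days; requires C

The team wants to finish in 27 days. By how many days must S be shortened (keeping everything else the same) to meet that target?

Current finish: 28 days; target: 27.
S is on every critical path, so each day cut from S cuts the finish by one (this holds down to a finish of 27).
Need 28 − 27 = 1 day off S → S becomes 10 days, finish becomes 27.

1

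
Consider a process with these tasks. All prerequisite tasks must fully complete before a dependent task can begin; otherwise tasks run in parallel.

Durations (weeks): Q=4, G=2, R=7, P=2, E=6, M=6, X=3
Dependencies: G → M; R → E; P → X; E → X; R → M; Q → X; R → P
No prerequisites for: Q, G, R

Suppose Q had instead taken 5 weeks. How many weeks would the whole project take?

Critical path before the change: R→E→X = 7+6+3 = 16 giving 16 weeks.
The longest path through Q is only 7 weeks, so Q has float 9.
No other chain overtakes it, so the finish is 16 weeks.

16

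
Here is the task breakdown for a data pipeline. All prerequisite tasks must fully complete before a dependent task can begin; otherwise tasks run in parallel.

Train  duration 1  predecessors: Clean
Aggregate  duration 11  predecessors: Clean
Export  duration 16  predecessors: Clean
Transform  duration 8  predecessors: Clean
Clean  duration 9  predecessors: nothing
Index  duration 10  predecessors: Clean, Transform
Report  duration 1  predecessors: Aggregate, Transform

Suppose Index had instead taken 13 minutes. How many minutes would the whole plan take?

As given, the longest chain is Clean→Transform→Index = 9+8+10 = 27, so the finish is 27 minutes.
Index lies on that path, so at 13 minutes the path becomes 30 minutes.
No other chain overtakes it, so the finish is 30 minutes.

30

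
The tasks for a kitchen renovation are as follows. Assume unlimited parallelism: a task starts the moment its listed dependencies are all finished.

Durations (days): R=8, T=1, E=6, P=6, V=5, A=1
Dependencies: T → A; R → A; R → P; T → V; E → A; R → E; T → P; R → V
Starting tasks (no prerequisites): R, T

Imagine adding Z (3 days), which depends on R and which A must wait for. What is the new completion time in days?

Originally the job takes 15 days.
With Z inserted, A now waits for max(E, R, T, Z).
New critical path: R→E→A = 8+6+1 = 15 ⇒ 15 days.

15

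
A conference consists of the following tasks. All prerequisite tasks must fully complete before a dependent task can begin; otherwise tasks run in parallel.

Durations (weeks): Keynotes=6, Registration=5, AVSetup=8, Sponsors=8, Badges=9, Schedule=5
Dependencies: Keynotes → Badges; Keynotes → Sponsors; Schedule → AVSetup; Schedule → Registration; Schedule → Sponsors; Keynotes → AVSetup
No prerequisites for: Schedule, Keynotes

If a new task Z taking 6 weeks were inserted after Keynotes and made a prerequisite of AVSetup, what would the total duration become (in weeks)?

Originally the conference takes 15 weeks.
With Z inserted, AVSetup now waits for max(Keynotes, Schedule, Z).
New critical path: Keynotes→Z→AVSetup = 6+6+8 = 20 ⇒ 20 weeks.

20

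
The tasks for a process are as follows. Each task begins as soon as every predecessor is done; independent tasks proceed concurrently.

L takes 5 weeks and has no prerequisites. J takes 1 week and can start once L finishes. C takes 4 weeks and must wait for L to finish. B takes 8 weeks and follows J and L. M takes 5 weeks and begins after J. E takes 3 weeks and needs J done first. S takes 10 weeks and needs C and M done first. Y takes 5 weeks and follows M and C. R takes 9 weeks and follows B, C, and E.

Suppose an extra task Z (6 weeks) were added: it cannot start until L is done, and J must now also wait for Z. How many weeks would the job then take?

29

Originally the job takes 23 weeks.
With Z inserted, J now waits for max(L, Z).
New critical path: L→Z→J→B→R = 5+6+1+8+9 = 29 ⇒ 29 weeks.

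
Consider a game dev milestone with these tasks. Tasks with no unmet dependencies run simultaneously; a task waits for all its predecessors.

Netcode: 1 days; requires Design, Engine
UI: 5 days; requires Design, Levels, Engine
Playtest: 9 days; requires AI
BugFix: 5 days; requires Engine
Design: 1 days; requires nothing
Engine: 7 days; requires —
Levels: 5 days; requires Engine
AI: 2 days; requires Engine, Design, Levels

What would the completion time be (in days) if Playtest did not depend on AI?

17

Before: longest chain Engine→Levels→AI→Playtest = 7+5+2+9 = 23, finish 23.
Without AI→Playtest, Playtest's earliest start moves from 14 to 0.
After: Engine→Levels→UI = 7+5+5 = 17 → 17 days.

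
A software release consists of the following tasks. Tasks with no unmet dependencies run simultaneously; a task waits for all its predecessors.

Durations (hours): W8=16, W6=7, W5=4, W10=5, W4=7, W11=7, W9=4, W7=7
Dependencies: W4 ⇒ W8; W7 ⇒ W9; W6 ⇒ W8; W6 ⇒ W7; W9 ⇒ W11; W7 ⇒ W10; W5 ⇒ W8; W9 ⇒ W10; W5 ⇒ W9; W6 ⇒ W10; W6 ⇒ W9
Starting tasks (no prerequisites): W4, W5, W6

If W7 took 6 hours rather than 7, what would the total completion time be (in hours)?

The binding path is W6→W7→W9→W11 = 7+7+4+7 = 25; finish at 25 hours.
Since W7 is critical, the -1 change carries straight to that chain (now 24 hours).
No other chain overtakes it, so the finish is 24 hours.

24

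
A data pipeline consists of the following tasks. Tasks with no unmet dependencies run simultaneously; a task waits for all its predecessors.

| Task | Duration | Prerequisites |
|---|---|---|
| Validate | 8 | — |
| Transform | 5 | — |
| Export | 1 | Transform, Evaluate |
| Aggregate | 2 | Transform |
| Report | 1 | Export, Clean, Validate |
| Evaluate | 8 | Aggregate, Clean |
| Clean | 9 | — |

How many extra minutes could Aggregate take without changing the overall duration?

Critical path: Clean→Evaluate→Export→Report = 9+8+1+1 = 19, so the finish is 19 minutes.
The longest chain containing Aggregate totals 17 minutes.
Float = 19 − 17 = 2.

2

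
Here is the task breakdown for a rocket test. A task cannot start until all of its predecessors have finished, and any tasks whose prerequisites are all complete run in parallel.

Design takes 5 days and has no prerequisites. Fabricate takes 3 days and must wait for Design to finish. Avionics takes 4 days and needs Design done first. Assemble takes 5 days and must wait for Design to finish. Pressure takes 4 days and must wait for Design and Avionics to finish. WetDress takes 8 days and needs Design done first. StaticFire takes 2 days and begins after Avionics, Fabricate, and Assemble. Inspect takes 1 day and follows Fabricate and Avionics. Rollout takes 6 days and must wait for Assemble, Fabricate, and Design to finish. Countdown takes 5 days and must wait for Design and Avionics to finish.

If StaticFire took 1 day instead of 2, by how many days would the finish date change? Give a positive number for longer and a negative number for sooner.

Baseline: Design→Assemble→Rollout = 5+5+6 = 16 → 16 days.
StaticFire has 4 days of float (longest path through it is 12).
That remains the longest chain; total 16 days.
Change in finish: 16 − 16 = +0 days.

0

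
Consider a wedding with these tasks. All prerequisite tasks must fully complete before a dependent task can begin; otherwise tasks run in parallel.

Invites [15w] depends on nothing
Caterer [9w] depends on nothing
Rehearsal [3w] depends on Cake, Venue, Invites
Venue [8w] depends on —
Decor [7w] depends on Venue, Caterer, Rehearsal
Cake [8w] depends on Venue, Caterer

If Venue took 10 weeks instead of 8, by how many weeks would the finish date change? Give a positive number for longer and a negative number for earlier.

1

Actual critical path: Caterer→Cake→Rehearsal→Decor = 9+8+3+7 = 27 ⇒ 27 weeks.
The longest path through Venue is only 26 weeks, so Venue has float 1.
The binding chain switches to Venue→Cake→Rehearsal→Decor = 10+8+3+7 = 28; finish 28 weeks.
Change in finish: 28 − 27 = +1 weeks.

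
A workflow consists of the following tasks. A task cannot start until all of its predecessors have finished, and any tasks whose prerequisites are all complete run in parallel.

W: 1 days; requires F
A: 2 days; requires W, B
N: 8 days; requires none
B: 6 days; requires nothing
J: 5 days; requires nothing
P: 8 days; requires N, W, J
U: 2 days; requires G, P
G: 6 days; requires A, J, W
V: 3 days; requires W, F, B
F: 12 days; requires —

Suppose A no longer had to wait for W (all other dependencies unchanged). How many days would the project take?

23

Before: longest chain F→W→A→G→U = 12+1+2+6+2 = 23, finish 23.
Without W→A, A's earliest start moves from 13 to 6.
New critical path: F→W→P→U = 12+1+8+2 = 23 ⇒ 23 days.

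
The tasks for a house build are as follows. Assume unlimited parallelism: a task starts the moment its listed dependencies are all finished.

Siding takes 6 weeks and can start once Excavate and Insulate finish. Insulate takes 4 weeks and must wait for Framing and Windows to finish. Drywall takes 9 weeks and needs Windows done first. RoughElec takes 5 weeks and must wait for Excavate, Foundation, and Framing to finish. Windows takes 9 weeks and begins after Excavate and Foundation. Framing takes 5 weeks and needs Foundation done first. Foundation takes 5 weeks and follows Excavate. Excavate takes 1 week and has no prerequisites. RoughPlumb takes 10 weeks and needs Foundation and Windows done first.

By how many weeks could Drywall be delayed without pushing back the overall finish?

The longest chain is Excavate→Foundation→Windows→RoughPlumb = 1+5+9+10 = 25; overall finish 25 weeks.
The longest chain containing Drywall totals 24 weeks.
So Drywall can slip 25 − 24 = 1 week.

1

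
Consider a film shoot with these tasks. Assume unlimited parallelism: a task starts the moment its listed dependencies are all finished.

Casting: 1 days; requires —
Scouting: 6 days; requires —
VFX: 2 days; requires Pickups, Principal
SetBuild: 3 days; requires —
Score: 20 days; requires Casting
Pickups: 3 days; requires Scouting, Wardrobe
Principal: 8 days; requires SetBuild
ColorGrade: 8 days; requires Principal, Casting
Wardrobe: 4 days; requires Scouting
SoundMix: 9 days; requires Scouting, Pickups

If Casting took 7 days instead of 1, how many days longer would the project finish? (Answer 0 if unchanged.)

5

As given, the longest chain is Scouting→Wardrobe→Pickups→SoundMix = 6+4+3+9 = 22, so the finish is 22 days.
Casting has 1 day of float (longest path through it is 21).
The binding chain switches to Casting→Score = 7+20 = 27; finish 27 days.
Change in finish: 27 − 22 = +5 days.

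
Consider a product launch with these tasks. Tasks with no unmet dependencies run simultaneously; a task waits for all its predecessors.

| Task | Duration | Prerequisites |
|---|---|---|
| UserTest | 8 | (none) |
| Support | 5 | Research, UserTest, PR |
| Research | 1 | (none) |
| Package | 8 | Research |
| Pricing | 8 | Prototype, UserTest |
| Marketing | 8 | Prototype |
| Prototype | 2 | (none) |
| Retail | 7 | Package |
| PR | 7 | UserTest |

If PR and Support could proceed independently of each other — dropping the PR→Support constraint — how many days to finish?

16

With the dependency in place, UserTest→PR→Support = 8+7+5 = 20 sets the finish at 20 days.
Without PR→Support, Support's earliest start moves from 15 to 8.
New critical path: Research→Package→Retail = 1+8+7 = 16 ⇒ 16 days.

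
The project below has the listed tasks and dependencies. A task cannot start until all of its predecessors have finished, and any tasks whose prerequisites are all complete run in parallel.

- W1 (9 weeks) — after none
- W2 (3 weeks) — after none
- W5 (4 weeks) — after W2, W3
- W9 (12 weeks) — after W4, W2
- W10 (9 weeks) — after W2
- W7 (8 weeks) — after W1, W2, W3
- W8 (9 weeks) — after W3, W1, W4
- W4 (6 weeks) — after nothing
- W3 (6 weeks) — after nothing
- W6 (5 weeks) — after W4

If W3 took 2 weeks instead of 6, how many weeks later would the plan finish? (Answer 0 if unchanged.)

0

The binding path is W1→W8 = 9+9 = 18; finish at 18 weeks.
W3 is off the critical path — its longest chain is 15 weeks, giving 3 of slack.
The critical path is still W1→W8; finish is now 18 weeks.
Change in finish: 18 − 18 = +0 weeks.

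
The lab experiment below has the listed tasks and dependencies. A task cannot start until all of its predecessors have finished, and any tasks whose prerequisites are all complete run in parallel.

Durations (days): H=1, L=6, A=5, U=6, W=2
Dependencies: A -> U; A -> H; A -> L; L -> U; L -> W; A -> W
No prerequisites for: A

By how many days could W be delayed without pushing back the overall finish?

The longest chain is A→L→U = 5+6+6 = 17; overall finish 17 days.
The longest chain containing W totals 13 days.
Float = 17 − 13 = 4.

4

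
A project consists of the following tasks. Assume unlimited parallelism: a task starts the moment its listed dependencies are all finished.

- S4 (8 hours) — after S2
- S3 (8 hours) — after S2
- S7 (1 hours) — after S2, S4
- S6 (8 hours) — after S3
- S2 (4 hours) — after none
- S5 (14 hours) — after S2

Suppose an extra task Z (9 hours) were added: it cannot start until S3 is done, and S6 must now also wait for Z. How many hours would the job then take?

29

Originally the job takes 20 hours.
With Z inserted, S6 now waits for max(S3, Z).
New critical path: S2→S3→Z→S6 = 4+8+9+8 = 29 ⇒ 29 hours.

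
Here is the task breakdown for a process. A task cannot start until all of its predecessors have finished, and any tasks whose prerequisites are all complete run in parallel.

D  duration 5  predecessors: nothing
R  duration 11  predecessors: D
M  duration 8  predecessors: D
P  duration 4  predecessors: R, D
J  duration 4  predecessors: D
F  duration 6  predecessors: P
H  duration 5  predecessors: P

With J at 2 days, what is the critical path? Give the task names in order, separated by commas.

Critical path before the change: D→R→P→F = 5+11+4+6 = 26 giving 26 days.
The longest path through J is only 9 days, so J has float 17.
That remains the longest chain; total 26 days.

D, R, P, F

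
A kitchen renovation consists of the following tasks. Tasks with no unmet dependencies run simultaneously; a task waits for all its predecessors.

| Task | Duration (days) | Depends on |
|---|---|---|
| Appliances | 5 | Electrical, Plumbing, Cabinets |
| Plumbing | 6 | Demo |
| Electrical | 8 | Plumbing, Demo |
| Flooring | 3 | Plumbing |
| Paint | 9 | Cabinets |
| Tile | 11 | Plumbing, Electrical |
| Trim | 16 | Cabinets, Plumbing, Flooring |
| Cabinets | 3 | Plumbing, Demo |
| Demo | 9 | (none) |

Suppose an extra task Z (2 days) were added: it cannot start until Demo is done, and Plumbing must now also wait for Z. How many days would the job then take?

36

Originally the job takes 34 days.
With Z inserted, Plumbing now waits for max(Demo, Z).
New critical path: Demo→Z→Plumbing→Electrical→Tile = 9+2+6+8+11 = 36 ⇒ 36 days.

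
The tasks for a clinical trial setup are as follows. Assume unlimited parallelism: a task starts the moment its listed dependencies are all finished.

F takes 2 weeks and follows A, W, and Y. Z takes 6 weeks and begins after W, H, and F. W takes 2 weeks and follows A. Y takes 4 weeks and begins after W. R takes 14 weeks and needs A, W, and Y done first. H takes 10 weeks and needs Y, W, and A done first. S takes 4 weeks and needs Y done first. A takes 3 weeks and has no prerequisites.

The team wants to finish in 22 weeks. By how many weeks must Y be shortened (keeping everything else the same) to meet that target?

3

Current finish: 25 weeks; target: 22.
Y is on every critical path, so each week cut from Y cuts the finish by one (this holds down to a finish of 22).
Need 25 − 22 = 3 weeks off Y → Y becomes 1 week, finish becomes 22.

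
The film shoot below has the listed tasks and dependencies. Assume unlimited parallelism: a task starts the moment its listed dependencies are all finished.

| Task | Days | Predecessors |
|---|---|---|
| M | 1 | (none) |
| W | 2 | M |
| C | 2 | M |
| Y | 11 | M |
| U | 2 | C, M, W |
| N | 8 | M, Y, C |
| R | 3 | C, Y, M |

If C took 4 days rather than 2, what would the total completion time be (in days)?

20

Critical path before the change: M→Y→N = 1+11+8 = 20 giving 20 days.
C has 9 days of float (longest path through it is 11).
That remains the longest chain; total 20 days.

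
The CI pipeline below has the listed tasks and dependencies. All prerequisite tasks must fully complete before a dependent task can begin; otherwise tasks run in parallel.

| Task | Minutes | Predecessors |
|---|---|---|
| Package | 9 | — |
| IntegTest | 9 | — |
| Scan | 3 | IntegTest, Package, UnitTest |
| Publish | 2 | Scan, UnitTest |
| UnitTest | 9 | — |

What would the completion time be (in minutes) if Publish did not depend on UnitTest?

14

Before: longest chain UnitTest→Scan→Publish = 9+3+2 = 14, finish 14.
Dropping UnitTest→Publish doesn't change Publish's earliest start (12); another predecessor still binds.
After: UnitTest→Scan→Publish = 9+3+2 = 14 → 14 minutes.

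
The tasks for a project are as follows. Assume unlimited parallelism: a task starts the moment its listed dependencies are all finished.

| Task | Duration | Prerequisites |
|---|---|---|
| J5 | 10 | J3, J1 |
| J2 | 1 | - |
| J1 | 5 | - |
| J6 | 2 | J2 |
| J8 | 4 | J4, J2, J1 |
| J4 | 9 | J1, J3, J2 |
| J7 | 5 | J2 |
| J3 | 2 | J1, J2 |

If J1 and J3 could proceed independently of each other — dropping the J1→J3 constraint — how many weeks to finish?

With the dependency in place, J1→J3→J4→J8 = 5+2+9+4 = 20 sets the finish at 20 weeks.
Without J1→J3, J3's earliest start moves from 5 to 1.
After: J1→J4→J8 = 5+9+4 = 18 → 18 weeks.

18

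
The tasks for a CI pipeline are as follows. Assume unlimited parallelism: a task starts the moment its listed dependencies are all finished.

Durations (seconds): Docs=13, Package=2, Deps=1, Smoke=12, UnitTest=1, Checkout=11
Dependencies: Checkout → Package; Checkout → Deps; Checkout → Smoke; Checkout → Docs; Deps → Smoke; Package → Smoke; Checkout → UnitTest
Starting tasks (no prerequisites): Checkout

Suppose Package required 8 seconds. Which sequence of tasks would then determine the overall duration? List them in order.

Critical path before the change: Checkout→Package→Smoke = 11+2+12 = 25 giving 25 seconds.
Since Package is critical, the +6 change carries straight to that chain (now 31 seconds).
No other chain overtakes it, so the finish is 31 seconds.

Checkout, Package, Smoke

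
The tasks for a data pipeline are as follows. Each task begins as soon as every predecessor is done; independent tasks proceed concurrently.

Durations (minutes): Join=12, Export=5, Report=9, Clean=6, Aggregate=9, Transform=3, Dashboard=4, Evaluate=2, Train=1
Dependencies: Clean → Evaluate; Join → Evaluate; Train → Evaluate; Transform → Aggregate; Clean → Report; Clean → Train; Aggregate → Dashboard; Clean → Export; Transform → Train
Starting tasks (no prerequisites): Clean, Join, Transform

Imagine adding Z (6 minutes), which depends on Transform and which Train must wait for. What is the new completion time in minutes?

Originally the schedule takes 16 minutes.
With Z inserted, Train now waits for max(Clean, Transform, Z).
New critical path: Transform→Aggregate→Dashboard = 3+9+4 = 16 ⇒ 16 minutes.

16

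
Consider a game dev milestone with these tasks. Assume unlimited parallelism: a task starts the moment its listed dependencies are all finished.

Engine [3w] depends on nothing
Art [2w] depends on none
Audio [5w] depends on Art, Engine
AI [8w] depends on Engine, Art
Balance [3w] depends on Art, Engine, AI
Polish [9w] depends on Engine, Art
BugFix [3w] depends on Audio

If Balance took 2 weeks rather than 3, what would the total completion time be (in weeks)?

The binding path is Engine→AI→Balance = 3+8+3 = 14; finish at 14 weeks.
Balance lies on that path, so at 2 weeks the path becomes 13 weeks.
No other chain overtakes it, so the finish is 13 weeks.

13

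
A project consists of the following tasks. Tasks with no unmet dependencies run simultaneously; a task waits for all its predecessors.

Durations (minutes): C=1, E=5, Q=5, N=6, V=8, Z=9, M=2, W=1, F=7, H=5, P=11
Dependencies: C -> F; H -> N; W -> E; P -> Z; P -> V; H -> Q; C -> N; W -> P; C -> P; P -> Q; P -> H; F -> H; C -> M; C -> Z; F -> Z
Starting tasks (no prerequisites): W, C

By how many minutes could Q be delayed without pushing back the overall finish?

W→P→H→N = 1+11+5+6 = 23 sets the makespan at 23 minutes.
Longest path through Q: 22 minutes (earliest finish 22, latest finish 23).
So Q can slip 23 − 22 = 1 minute.

1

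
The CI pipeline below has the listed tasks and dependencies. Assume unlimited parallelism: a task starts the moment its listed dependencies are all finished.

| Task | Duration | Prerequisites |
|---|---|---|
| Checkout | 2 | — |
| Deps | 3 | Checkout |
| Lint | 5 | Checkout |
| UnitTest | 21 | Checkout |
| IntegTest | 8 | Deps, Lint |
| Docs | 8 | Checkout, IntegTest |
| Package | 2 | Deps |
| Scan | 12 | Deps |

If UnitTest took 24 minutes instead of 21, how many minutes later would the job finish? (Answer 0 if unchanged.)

3

As given, the longest chain is Checkout→UnitTest = 2+21 = 23, so the finish is 23 minutes.
UnitTest lies on that path, so at 24 minutes the path becomes 26 minutes.
No other chain overtakes it, so the finish is 26 minutes.
Change in finish: 26 − 23 = +3 minutes.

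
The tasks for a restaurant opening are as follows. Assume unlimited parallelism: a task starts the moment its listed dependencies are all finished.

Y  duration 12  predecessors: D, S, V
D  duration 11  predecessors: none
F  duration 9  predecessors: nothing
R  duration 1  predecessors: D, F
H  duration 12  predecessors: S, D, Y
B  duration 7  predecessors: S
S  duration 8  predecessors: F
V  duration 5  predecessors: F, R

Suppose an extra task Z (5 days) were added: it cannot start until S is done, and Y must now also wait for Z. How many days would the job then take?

Originally the job takes 41 days.
With Z inserted, Y now waits for max(D, S, V, Z).
New critical path: F→S→Z→Y→H = 9+8+5+12+12 = 46 ⇒ 46 days.

46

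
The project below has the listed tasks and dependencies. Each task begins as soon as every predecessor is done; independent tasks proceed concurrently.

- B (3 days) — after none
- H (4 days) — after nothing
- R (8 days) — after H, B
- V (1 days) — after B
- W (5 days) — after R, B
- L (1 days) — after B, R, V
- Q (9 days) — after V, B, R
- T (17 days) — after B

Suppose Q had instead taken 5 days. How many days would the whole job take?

As given, the longest chain is H→R→Q = 4+8+9 = 21, so the finish is 21 days.
Q is on the critical path; changing it to 5 makes that path 17 days.
The binding chain switches to B→T = 3+17 = 20; finish 20 days.

20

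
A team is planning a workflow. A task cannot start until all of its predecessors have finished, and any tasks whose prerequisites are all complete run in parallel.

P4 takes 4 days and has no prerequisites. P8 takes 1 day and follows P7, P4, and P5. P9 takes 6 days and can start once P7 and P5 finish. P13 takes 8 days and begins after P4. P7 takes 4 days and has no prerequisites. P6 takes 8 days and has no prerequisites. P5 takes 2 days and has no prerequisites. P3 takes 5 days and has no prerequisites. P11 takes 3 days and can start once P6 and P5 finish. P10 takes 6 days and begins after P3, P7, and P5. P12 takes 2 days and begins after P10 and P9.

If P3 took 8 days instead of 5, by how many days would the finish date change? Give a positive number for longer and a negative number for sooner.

Critical path before the change: P3→P10→P12 = 5+6+2 = 13 giving 13 days.
Since P3 is critical, the +3 change carries straight to that chain (now 16 days).
The critical path is still P3→P10→P12; finish is now 16 days.
Change in finish: 16 − 13 = +3 days.

3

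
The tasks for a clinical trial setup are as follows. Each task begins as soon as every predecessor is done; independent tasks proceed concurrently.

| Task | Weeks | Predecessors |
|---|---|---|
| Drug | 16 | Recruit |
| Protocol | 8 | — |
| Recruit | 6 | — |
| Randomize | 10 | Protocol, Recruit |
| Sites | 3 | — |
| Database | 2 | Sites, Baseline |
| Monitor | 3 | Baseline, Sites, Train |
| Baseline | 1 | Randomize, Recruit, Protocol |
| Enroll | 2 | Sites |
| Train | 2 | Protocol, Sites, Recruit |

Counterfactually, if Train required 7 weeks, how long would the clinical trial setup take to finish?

22

Critical path before the change: Protocol→Randomize→Baseline→Monitor = 8+10+1+3 = 22 giving 22 weeks.
The longest path through Train is only 13 weeks, so Train has float 9.
The critical path is still Protocol→Randomize→Baseline→Monitor; finish is now 22 weeks.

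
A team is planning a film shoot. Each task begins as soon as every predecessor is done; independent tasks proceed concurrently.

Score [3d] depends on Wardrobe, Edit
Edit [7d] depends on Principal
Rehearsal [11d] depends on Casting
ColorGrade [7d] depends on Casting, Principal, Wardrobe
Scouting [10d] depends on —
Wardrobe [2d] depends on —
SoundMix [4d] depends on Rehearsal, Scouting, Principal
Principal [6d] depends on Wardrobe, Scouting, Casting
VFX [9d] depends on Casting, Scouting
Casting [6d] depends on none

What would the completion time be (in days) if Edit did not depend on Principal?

Before: longest chain Scouting→Principal→Edit→Score = 10+6+7+3 = 26, finish 26.
Without Principal→Edit, Edit's earliest start moves from 16 to 0.
After: Scouting→Principal→ColorGrade = 10+6+7 = 23 → 23 days.

23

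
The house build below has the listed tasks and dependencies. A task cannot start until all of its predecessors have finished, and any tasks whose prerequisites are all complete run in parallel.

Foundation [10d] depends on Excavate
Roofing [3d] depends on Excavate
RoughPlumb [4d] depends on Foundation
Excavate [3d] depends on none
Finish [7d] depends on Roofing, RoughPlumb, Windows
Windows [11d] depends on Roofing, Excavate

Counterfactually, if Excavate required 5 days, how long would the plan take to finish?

Baseline: Excavate→Foundation→RoughPlumb→Finish = 3+10+4+7 = 24 → 24 days.
Since Excavate is critical, the +2 change carries straight to that chain (now 26 days).
That remains the longest chain; total 26 days.

26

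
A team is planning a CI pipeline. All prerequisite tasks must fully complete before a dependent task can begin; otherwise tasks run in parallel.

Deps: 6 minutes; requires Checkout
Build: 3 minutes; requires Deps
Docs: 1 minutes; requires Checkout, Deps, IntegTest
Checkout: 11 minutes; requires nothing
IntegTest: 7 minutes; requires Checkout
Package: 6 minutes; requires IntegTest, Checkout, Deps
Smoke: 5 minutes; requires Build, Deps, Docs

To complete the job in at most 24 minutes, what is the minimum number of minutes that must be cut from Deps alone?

Current finish: 25 minutes; target: 24.
Deps is on every critical path, so each minute cut from Deps cuts the finish by one (this holds down to a finish of 24).
Need 25 − 24 = 1 minute off Deps → Deps becomes 5 minutes, finish becomes 24.

1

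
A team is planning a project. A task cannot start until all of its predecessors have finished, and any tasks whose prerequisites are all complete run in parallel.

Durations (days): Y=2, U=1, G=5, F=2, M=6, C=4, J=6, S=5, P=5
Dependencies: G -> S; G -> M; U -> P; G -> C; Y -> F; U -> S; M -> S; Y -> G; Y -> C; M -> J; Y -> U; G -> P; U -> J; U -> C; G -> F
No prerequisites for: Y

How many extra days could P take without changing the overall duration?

Y→G→M→J = 2+5+6+6 = 19 sets the makespan at 19 days.
Longest path through P: 12 days (earliest finish 12, latest finish 19).
Slack of P = 14 − 7 = 7 days.

7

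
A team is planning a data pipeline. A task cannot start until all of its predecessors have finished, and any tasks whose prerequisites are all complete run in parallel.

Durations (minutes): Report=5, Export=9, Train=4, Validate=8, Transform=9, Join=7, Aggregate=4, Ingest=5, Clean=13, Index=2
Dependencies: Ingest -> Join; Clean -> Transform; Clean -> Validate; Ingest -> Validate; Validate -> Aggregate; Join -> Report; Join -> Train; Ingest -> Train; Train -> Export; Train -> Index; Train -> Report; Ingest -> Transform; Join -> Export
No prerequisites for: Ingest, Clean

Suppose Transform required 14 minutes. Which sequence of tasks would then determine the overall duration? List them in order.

The binding path is Ingest→Join→Train→Export = 5+7+4+9 = 25; finish at 25 minutes.
The longest path through Transform is only 22 minutes, so Transform has float 3.
New critical path: Clean→Transform = 13+14 = 27 ⇒ 27 minutes.

Clean, Transform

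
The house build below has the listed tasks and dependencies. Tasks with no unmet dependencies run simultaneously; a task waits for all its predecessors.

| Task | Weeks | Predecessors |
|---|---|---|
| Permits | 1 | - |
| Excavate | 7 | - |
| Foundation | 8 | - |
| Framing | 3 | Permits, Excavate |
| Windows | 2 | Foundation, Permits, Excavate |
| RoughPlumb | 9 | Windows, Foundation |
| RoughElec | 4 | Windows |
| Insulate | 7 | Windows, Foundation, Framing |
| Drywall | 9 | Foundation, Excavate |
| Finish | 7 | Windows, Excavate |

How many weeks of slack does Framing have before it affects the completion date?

2

Critical path: Foundation→Windows→RoughPlumb = 8+2+9 = 19, so the finish is 19 weeks.
Framing finishes as early as 10 and must finish by 12.
So Framing can slip 12 − 10 = 2 weeks.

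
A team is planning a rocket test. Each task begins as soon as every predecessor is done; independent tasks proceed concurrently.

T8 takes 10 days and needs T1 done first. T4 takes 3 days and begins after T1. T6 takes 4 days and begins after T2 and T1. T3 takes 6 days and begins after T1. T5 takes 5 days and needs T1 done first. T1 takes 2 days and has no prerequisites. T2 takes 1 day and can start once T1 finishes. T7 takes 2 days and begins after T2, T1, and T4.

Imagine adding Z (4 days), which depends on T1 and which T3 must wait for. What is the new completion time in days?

12

Originally the project takes 12 days.
With Z inserted, T3 now waits for max(T1, Z).
New critical path: T1→Z→T3 = 2+4+6 = 12 ⇒ 12 days.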